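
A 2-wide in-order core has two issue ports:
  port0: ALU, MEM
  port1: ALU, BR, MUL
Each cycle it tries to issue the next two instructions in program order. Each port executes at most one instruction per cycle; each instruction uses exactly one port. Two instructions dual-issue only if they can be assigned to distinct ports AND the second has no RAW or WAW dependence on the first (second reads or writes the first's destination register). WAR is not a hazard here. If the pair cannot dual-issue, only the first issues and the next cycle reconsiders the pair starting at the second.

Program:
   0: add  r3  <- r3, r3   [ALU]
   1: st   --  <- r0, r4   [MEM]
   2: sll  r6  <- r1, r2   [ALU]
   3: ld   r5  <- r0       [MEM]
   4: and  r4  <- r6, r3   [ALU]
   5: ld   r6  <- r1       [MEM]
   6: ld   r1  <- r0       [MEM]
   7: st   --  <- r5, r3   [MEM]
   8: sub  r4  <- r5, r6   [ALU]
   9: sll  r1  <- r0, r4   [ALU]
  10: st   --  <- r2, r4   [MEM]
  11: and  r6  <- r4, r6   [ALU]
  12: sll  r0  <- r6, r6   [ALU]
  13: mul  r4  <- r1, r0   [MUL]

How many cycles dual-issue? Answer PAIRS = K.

PAIRS = 5

[0] i0,i1  add st  -- 2-wide
[1] i2,i3  sll ld  -- 2-wide
[2] i4,i5  and ld  -- 2-wide
[3] i6  ld  -- no-port MEM/MEM
[4] i7,i8  st sub  -- 2-wide
[5] i9,i10  sll st  -- 2-wide
[6] i11  and  -- RAW r6
[7] i12  sll  -- RAW r0
[8] i13  mul  -- tail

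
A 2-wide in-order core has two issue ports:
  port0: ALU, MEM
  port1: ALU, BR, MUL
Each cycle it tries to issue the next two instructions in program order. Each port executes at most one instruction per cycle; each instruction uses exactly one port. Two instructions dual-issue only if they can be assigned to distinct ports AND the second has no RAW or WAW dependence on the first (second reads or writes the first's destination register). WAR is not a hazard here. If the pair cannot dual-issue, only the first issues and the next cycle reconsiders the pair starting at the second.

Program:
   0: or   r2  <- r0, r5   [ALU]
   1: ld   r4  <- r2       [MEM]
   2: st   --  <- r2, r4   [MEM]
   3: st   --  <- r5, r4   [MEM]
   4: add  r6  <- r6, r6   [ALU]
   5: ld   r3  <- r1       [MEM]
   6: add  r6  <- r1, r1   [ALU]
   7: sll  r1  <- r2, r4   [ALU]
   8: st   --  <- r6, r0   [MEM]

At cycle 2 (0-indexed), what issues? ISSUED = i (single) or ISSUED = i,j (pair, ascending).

t=0 i0:or ; RAW r2
t=1 i1:ld ; no-port MEM/MEM
t=2 i2:st ; no-port MEM/MEM
t=3 i3,i4:st;add ; pair
t=4 i5,i6:ld;add ; pair
t=5 i7,i8:sll;st ; pair

ISSUED = 2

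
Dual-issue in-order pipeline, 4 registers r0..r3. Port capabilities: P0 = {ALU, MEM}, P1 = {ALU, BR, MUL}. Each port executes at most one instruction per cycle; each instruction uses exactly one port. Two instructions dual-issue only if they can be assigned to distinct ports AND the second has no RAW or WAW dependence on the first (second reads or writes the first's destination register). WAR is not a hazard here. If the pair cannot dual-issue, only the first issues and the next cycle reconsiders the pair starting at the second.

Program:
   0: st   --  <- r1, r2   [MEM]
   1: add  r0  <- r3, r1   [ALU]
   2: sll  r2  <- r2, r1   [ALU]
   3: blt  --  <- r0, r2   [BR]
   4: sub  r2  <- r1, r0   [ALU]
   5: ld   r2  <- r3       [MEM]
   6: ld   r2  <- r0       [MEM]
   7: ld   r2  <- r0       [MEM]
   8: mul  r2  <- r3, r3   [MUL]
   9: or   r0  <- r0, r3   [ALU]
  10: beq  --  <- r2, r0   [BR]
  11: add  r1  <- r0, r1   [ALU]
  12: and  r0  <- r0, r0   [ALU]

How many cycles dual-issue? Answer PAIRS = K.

[0] i0,i1  st;add  -- pair
[1] i2  sll  -- RAW r2
[2] i3,i4  blt;sub  -- pair
[3] i5  ld  -- no-port MEM/MEM
[4] i6  ld  -- no-port MEM/MEM
[5] i7  ld  -- WAW r2
[6] i8,i9  mul;or  -- pair
[7] i10,i11  beq;add  -- pair
[8] i12  and  -- tail

PAIRS = 4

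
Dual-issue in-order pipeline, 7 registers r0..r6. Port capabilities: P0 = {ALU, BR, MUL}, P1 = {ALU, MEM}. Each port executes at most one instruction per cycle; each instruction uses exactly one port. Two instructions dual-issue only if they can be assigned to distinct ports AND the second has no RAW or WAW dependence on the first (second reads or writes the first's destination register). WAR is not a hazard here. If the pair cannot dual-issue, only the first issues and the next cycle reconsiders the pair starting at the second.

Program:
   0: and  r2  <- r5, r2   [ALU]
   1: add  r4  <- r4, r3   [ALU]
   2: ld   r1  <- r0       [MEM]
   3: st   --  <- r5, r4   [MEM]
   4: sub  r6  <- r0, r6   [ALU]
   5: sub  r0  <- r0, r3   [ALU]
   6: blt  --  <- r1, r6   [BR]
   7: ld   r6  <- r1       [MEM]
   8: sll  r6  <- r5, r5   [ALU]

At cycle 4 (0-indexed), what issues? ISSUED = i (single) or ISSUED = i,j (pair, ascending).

ISSUED = 7

  cy0 -> i0/i1 (and.ALU add.ALU) dual
  cy1 -> i2 (ld.MEM) no-port MEM/MEM
  cy2 -> i3/i4 (st.MEM sub.ALU) dual
  cy3 -> i5/i6 (sub.ALU blt.BR) dual
  cy4 -> i7 (ld.MEM) WAW r6
  cy5 -> i8 (sll.ALU) tail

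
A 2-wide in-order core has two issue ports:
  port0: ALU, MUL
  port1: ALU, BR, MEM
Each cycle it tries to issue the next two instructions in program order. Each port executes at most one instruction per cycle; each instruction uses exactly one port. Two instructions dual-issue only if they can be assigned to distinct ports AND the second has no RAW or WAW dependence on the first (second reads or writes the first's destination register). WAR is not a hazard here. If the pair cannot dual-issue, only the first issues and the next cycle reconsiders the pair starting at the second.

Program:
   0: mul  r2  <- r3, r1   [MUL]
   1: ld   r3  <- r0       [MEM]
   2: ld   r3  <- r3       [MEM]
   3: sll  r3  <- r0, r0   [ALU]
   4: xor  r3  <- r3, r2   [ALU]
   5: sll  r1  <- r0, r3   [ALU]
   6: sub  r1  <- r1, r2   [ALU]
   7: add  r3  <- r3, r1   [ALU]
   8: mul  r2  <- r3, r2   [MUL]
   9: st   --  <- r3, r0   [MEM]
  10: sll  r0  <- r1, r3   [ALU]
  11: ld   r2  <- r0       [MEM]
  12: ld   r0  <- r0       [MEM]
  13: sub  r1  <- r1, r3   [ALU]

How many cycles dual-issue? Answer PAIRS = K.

PAIRS = 3

  cy0 -> i0+i1 (mul.MUL/ld.MEM) dual
  cy1 -> i2 (ld.MEM) WAW r3
  cy2 -> i3 (sll.ALU) RAW+WAW r3
  cy3 -> i4 (xor.ALU) RAW r3
  cy4 -> i5 (sll.ALU) RAW+WAW r1
  cy5 -> i6 (sub.ALU) RAW r1
  cy6 -> i7 (add.ALU) RAW r3
  cy7 -> i8+i9 (mul.MUL/st.MEM) dual
  cy8 -> i10 (sll.ALU) RAW r0
  cy9 -> i11 (ld.MEM) no-port MEM/MEM
  cy10 -> i12+i13 (ld.MEM/sub.ALU) dual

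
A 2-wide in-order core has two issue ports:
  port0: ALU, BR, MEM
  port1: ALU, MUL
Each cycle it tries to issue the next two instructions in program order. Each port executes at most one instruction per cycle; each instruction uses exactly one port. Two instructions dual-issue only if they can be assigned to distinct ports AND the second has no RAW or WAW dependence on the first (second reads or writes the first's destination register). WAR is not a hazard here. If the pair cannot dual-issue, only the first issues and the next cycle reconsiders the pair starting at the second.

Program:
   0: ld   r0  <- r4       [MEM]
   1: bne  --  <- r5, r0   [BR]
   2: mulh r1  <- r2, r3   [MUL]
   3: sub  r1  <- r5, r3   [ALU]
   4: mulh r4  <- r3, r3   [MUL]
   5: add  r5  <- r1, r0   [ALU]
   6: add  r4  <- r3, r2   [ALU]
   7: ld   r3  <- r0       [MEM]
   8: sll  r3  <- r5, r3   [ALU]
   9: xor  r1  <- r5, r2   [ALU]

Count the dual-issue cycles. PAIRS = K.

PAIRS = 4

t=0 i0:ld.MEM ; no-port MEM/BR
t=1 i1,i2:bne.BR/mulh.MUL ; pair
t=2 i3,i4:sub.ALU/mulh.MUL ; pair
t=3 i5,i6:add.ALU/add.ALU ; pair
t=4 i7:ld.MEM ; RAW+WAW r3
t=5 i8,i9:sll.ALU/xor.ALU ; pair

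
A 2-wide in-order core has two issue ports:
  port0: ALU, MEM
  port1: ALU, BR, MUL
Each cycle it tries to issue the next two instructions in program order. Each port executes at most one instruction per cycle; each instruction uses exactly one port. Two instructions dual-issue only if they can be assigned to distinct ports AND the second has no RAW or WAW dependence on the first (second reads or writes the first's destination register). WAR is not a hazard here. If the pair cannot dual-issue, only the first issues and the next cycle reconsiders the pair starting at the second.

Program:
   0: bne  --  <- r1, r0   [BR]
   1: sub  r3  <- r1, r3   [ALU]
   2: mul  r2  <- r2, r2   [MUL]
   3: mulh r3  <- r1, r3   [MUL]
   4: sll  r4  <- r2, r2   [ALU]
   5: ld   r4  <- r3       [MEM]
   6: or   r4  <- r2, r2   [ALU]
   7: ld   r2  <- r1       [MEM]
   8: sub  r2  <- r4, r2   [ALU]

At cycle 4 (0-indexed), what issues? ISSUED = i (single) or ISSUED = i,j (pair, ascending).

ISSUED = 6,7

t=0 i0/i1:bne.BR sub.ALU ; 2-wide
t=1 i2:mul.MUL ; no-port MUL/MUL
t=2 i3/i4:mulh.MUL sll.ALU ; 2-wide
t=3 i5:ld.MEM ; WAW r4
t=4 i6/i7:or.ALU ld.MEM ; 2-wide
t=5 i8:sub.ALU ; tail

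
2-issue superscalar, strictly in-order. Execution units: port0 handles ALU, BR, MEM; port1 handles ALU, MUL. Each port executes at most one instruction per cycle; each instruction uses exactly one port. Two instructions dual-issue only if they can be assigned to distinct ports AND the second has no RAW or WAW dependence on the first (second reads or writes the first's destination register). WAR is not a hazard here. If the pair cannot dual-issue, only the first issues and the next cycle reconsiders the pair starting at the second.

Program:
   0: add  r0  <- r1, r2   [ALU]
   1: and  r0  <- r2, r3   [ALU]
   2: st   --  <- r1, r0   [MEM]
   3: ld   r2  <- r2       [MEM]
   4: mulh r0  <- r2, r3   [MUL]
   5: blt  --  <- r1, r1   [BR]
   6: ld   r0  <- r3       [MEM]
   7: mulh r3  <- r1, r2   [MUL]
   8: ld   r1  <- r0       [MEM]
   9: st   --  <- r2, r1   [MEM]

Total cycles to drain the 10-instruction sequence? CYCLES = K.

[0] i0  add.ALU  -- WAW r0
[1] i1  and.ALU  -- RAW r0
[2] i2  st.MEM  -- no-port MEM/MEM
[3] i3  ld.MEM  -- RAW r2
[4] i4,i5  mulh.MUL;blt.BR  -- pair
[5] i6,i7  ld.MEM;mulh.MUL  -- pair
[6] i8  ld.MEM  -- no-port MEM/MEM
[7] i9  st.MEM  -- tail

CYCLES = 8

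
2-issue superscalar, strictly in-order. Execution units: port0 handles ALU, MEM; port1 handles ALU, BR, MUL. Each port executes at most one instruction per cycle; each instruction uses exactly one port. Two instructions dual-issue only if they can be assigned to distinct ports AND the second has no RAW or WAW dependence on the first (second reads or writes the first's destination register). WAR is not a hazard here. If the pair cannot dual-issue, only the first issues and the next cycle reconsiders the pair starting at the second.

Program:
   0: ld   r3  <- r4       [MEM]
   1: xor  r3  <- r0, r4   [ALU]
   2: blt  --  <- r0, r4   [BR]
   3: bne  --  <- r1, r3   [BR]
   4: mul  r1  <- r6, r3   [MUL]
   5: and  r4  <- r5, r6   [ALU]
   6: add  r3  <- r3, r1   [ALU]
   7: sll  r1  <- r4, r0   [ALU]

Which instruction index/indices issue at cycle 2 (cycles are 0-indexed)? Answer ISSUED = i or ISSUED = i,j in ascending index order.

[0] i0  ld.MEM  -- WAW r3
[1] i1+i2  xor.ALU;blt.BR  -- dual
[2] i3  bne.BR  -- no-port BR/MUL
[3] i4+i5  mul.MUL;and.ALU  -- dual
[4] i6+i7  add.ALU;sll.ALU  -- dual

ISSUED = 3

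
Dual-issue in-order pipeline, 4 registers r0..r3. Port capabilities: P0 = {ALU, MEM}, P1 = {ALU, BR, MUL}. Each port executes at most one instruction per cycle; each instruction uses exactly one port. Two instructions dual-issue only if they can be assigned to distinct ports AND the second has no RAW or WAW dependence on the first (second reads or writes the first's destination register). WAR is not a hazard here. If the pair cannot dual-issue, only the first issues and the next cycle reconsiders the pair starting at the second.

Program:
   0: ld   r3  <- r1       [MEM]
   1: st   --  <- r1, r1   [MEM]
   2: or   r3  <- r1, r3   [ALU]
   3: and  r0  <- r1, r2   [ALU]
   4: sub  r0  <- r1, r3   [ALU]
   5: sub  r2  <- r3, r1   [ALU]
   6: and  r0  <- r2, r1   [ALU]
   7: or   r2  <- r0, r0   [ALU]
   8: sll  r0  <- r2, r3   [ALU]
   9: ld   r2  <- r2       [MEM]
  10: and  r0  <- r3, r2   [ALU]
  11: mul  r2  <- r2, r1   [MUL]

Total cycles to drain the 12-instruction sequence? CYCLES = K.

#0 head=0: ld i0 no-port MEM/MEM
#1 head=1: st/or i1+i2 pair
#2 head=3: and i3 WAW r0
#3 head=4: sub/sub i4+i5 pair
#4 head=6: and i6 RAW r0
#5 head=7: or i7 RAW r2
#6 head=8: sll/ld i8+i9 pair
#7 head=10: and/mul i10+i11 pair

CYCLES = 8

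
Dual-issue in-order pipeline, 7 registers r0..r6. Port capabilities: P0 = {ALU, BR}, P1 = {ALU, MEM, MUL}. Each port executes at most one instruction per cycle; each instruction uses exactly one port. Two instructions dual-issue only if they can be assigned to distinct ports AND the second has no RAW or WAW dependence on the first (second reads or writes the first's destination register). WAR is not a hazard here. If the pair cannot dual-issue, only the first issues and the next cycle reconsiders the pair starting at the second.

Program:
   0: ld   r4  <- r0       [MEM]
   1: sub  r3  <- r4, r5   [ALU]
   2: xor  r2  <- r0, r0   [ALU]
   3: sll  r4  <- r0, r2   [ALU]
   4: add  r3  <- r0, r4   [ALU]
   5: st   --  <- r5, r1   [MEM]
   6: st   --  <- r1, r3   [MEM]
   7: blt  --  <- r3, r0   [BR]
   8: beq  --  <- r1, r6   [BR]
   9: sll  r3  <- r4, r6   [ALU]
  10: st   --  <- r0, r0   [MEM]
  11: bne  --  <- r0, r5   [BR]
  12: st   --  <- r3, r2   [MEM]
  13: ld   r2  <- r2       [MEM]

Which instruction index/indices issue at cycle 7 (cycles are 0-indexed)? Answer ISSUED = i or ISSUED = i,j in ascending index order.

  cy0 -> i0 (ld.MEM) RAW r4
  cy1 -> i1,i2 (sub.ALU;xor.ALU) pair
  cy2 -> i3 (sll.ALU) RAW r4
  cy3 -> i4,i5 (add.ALU;st.MEM) pair
  cy4 -> i6,i7 (st.MEM;blt.BR) pair
  cy5 -> i8,i9 (beq.BR;sll.ALU) pair
  cy6 -> i10,i11 (st.MEM;bne.BR) pair
  cy7 -> i12 (st.MEM) no-port MEM/MEM
  cy8 -> i13 (ld.MEM) tail

ISSUED = 12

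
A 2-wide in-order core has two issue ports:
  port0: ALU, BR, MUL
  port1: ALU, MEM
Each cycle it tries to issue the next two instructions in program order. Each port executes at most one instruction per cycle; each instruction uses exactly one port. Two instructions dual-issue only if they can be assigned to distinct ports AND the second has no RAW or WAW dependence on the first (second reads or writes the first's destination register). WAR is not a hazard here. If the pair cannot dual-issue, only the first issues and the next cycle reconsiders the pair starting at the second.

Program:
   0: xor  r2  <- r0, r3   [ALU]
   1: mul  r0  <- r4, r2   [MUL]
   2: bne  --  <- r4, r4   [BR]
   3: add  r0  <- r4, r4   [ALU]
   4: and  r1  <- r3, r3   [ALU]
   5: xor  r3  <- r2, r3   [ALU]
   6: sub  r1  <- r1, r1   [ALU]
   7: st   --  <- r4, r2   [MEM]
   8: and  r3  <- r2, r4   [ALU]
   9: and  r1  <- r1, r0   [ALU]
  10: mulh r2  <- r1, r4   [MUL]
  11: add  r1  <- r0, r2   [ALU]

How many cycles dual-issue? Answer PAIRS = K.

  cy0 -> i0 (xor) RAW r2
  cy1 -> i1 (mul) no-port MUL/BR
  cy2 -> i2,i3 (bne+add) pair
  cy3 -> i4,i5 (and+xor) pair
  cy4 -> i6,i7 (sub+st) pair
  cy5 -> i8,i9 (and+and) pair
  cy6 -> i10 (mulh) RAW r2
  cy7 -> i11 (add) tail

PAIRS = 4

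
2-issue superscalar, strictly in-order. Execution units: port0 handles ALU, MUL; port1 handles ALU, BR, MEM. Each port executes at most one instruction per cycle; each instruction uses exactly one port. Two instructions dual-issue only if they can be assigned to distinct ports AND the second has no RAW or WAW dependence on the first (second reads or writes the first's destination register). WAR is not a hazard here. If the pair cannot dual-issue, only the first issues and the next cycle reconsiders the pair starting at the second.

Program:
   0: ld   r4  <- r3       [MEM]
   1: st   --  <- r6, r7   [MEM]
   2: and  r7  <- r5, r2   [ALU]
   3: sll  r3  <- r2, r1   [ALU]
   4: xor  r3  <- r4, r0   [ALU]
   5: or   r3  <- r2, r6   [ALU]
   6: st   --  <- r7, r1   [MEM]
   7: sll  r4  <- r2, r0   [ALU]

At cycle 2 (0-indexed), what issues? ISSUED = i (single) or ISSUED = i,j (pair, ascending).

ISSUED = 3

#0 head=0: ld i0 no-port MEM/MEM
#1 head=1: st/and i1+i2 dual
#2 head=3: sll i3 WAW r3
#3 head=4: xor i4 WAW r3
#4 head=5: or/st i5+i6 dual
#5 head=7: sll i7 tail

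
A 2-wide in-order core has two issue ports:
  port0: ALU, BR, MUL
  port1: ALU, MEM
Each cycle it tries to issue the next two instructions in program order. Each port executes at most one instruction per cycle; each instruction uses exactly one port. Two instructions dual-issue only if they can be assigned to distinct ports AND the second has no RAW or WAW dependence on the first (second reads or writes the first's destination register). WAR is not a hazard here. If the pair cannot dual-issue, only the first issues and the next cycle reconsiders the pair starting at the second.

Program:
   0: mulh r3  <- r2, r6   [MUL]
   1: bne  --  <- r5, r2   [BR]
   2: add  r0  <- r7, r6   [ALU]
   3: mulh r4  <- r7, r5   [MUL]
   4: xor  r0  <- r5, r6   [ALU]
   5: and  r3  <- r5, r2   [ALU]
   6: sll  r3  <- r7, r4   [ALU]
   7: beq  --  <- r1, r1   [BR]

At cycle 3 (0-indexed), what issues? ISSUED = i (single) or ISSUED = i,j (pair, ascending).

ISSUED = 5

0. mulh @i0  | no-port MUL/BR
1. bne/add @i1&i2  | 2-wide
2. mulh/xor @i3&i4  | 2-wide
3. and @i5  | WAW r3
4. sll/beq @i6&i7  | 2-wide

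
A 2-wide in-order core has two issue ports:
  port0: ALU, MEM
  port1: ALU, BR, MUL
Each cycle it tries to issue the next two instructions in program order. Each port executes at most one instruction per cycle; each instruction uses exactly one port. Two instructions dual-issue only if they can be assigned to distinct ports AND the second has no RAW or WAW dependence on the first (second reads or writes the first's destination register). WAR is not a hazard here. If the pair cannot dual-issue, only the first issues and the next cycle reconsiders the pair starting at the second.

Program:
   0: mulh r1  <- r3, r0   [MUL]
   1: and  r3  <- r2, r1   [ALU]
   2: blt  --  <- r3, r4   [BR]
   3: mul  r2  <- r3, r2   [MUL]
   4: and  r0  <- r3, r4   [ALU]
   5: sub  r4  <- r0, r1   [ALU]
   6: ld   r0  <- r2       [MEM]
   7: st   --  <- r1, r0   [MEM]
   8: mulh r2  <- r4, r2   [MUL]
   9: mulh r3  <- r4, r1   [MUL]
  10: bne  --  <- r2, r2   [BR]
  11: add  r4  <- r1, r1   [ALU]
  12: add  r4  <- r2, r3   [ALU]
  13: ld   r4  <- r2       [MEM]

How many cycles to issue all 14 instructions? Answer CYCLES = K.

#0 head=0: mulh.MUL i0 RAW r1
#1 head=1: and.ALU i1 RAW r3
#2 head=2: blt.BR i2 no-port BR/MUL
#3 head=3: mul.MUL/and.ALU i3,i4 pair
#4 head=5: sub.ALU/ld.MEM i5,i6 pair
#5 head=7: st.MEM/mulh.MUL i7,i8 pair
#6 head=9: mulh.MUL i9 no-port MUL/BR
#7 head=10: bne.BR/add.ALU i10,i11 pair
#8 head=12: add.ALU i12 WAW r4
#9 head=13: ld.MEM i13 tail

CYCLES = 10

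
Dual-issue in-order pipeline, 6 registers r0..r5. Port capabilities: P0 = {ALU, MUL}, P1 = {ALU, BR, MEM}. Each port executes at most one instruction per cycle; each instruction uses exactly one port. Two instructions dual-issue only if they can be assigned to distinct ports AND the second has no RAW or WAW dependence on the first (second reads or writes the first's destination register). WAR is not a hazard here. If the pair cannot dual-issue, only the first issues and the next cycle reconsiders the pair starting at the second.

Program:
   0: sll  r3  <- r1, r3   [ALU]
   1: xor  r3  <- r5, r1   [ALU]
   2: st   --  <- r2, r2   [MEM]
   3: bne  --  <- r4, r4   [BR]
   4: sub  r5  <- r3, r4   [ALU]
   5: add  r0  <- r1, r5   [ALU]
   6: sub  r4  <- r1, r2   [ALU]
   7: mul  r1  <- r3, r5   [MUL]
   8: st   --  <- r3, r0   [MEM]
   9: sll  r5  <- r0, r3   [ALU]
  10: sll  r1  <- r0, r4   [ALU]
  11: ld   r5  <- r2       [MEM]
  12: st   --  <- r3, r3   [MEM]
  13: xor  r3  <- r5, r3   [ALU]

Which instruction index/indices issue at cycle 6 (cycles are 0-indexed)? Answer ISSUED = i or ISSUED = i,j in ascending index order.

  cy0 -> i0 (sll.ALU) WAW r3
  cy1 -> i1,i2 (xor.ALU/st.MEM) 2-wide
  cy2 -> i3,i4 (bne.BR/sub.ALU) 2-wide
  cy3 -> i5,i6 (add.ALU/sub.ALU) 2-wide
  cy4 -> i7,i8 (mul.MUL/st.MEM) 2-wide
  cy5 -> i9,i10 (sll.ALU/sll.ALU) 2-wide
  cy6 -> i11 (ld.MEM) no-port MEM/MEM
  cy7 -> i12,i13 (st.MEM/xor.ALU) 2-wide

ISSUED = 11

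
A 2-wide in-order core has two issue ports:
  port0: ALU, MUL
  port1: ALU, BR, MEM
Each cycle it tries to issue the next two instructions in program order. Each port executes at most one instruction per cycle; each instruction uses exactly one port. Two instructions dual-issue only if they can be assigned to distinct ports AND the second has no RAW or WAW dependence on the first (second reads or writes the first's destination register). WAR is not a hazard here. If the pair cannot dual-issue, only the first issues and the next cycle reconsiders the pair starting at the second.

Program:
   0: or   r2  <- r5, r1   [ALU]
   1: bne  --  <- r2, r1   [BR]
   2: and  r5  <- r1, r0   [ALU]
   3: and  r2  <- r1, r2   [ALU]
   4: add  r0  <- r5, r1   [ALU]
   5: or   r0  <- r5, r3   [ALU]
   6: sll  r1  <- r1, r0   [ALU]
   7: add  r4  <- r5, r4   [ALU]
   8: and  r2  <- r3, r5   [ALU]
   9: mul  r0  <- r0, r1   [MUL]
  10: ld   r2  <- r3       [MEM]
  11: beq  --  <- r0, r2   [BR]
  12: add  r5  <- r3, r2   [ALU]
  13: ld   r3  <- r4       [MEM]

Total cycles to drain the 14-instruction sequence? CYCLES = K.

CYCLES = 9

0. or.ALU @i0  | RAW r2
1. bne.BR;and.ALU @i1/i2  | dual
2. and.ALU;add.ALU @i3/i4  | dual
3. or.ALU @i5  | RAW r0
4. sll.ALU;add.ALU @i6/i7  | dual
5. and.ALU;mul.MUL @i8/i9  | dual
6. ld.MEM @i10  | no-port MEM/BR
7. beq.BR;add.ALU @i11/i12  | dual
8. ld.MEM @i13  | tail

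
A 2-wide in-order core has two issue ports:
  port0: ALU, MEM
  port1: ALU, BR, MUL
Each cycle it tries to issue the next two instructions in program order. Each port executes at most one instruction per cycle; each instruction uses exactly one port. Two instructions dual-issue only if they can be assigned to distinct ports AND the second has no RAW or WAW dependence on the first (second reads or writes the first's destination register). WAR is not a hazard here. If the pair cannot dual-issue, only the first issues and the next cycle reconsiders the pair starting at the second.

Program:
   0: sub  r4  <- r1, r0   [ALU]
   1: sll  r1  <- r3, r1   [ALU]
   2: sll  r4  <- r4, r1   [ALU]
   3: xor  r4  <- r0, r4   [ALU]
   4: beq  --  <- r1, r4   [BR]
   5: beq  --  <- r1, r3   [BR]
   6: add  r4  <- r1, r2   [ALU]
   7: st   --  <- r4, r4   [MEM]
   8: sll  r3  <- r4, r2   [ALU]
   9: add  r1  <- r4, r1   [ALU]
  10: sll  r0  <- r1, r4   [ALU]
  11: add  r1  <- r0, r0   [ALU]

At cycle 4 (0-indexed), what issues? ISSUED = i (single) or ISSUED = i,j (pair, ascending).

0. sub.ALU;sll.ALU @i0,i1  | 2-wide
1. sll.ALU @i2  | RAW+WAW r4
2. xor.ALU @i3  | RAW r4
3. beq.BR @i4  | no-port BR/BR
4. beq.BR;add.ALU @i5,i6  | 2-wide
5. st.MEM;sll.ALU @i7,i8  | 2-wide
6. add.ALU @i9  | RAW r1
7. sll.ALU @i10  | RAW r0
8. add.ALU @i11  | tail

ISSUED = 5,6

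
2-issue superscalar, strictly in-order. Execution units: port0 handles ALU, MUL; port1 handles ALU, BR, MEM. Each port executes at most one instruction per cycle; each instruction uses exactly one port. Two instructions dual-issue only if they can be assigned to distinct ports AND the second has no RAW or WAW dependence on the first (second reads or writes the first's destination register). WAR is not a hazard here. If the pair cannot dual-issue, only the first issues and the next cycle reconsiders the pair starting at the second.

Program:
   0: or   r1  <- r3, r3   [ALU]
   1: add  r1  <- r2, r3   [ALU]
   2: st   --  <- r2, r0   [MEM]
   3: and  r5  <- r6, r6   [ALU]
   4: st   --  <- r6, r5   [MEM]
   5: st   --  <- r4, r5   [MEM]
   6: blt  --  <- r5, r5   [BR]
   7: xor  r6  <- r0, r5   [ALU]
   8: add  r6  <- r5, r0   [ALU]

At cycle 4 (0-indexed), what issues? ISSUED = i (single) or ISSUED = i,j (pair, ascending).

c0: i0 or  WAW r1
c1: i1,i2 add+st  pair
c2: i3 and  RAW r5
c3: i4 st  no-port MEM/MEM
c4: i5 st  no-port MEM/BR
c5: i6,i7 blt+xor  pair
c6: i8 add  tail

ISSUED = 5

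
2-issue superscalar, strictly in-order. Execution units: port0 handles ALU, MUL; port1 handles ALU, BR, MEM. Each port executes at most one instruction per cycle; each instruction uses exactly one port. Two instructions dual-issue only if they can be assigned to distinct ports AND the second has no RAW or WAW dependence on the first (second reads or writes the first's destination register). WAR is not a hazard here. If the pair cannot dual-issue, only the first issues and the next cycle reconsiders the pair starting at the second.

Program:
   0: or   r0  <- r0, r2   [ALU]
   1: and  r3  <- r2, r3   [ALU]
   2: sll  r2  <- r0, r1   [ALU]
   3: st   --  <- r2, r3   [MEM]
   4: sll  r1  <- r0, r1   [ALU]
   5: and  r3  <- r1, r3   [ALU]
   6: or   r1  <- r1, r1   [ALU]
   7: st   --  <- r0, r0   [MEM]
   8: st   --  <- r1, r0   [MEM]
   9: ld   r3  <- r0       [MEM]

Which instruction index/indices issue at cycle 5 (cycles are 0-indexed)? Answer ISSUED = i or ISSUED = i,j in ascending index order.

0. or.ALU;and.ALU @i0+i1  | pair
1. sll.ALU @i2  | RAW r2
2. st.MEM;sll.ALU @i3+i4  | pair
3. and.ALU;or.ALU @i5+i6  | pair
4. st.MEM @i7  | no-port MEM/MEM
5. st.MEM @i8  | no-port MEM/MEM
6. ld.MEM @i9  | tail

ISSUED = 8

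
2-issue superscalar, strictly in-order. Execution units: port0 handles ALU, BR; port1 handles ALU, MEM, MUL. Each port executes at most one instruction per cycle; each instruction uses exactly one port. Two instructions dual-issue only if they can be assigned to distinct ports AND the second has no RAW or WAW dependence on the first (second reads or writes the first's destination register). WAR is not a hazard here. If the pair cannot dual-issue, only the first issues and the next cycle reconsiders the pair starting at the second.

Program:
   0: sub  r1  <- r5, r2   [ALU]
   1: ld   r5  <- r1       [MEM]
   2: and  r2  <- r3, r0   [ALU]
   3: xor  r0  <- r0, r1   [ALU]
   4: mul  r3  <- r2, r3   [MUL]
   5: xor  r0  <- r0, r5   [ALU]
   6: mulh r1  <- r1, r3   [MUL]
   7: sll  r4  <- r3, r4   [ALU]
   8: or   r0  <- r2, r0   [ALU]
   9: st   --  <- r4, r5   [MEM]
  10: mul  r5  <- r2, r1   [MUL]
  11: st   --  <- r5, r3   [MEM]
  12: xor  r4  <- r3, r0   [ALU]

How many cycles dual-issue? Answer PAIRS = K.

  cy0 -> i0 (sub) RAW r1
  cy1 -> i1+i2 (ld/and) pair
  cy2 -> i3+i4 (xor/mul) pair
  cy3 -> i5+i6 (xor/mulh) pair
  cy4 -> i7+i8 (sll/or) pair
  cy5 -> i9 (st) no-port MEM/MUL
  cy6 -> i10 (mul) no-port MUL/MEM
  cy7 -> i11+i12 (st/xor) pair

PAIRS = 5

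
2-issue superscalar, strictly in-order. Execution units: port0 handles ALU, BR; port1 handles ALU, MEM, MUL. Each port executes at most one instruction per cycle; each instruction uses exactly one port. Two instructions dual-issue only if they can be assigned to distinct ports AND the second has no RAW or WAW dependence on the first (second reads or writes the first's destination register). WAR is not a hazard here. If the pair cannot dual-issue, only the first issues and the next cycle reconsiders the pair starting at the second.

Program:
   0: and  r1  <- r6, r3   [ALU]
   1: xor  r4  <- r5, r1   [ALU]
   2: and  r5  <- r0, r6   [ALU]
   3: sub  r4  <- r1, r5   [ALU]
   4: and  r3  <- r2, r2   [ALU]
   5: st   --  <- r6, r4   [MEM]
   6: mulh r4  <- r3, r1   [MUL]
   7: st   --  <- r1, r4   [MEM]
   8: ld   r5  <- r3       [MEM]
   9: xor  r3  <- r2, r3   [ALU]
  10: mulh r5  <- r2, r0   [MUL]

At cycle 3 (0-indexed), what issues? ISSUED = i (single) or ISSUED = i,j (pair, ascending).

  cy0 -> i0 (and) RAW r1
  cy1 -> i1/i2 (xor;and) pair
  cy2 -> i3/i4 (sub;and) pair
  cy3 -> i5 (st) no-port MEM/MUL
  cy4 -> i6 (mulh) no-port MUL/MEM
  cy5 -> i7 (st) no-port MEM/MEM
  cy6 -> i8/i9 (ld;xor) pair
  cy7 -> i10 (mulh) tail

ISSUED = 5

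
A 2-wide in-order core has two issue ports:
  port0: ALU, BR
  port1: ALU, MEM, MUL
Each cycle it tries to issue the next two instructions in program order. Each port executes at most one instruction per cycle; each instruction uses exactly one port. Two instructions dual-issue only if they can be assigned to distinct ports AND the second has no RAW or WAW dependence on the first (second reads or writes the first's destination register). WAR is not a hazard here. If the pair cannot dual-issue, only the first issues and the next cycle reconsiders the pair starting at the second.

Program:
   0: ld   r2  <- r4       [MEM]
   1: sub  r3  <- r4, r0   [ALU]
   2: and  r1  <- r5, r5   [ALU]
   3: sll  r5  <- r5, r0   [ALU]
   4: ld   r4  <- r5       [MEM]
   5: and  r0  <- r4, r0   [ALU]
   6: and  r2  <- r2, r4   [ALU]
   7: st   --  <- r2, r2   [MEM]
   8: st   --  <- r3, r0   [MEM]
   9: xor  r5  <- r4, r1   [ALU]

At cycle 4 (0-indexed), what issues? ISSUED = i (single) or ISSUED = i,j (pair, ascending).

#0 head=0: ld/sub i0,i1 dual
#1 head=2: and/sll i2,i3 dual
#2 head=4: ld i4 RAW r4
#3 head=5: and/and i5,i6 dual
#4 head=7: st i7 no-port MEM/MEM
#5 head=8: st/xor i8,i9 dual

ISSUED = 7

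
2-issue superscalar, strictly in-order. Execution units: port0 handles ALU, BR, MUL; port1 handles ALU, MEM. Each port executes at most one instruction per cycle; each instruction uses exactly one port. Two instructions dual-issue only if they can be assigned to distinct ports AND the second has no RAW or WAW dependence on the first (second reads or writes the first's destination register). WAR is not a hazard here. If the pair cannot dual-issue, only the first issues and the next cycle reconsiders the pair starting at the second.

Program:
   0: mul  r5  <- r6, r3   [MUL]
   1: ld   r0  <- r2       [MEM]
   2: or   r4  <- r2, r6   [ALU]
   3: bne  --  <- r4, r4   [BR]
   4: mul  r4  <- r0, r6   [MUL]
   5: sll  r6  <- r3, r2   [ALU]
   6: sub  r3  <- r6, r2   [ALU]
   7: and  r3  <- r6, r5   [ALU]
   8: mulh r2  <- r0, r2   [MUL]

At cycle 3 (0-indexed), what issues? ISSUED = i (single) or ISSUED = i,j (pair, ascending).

ISSUED = 4,5

0. mul;ld @i0+i1  | dual
1. or @i2  | RAW r4
2. bne @i3  | no-port BR/MUL
3. mul;sll @i4+i5  | dual
4. sub @i6  | WAW r3
5. and;mulh @i7+i8  | dual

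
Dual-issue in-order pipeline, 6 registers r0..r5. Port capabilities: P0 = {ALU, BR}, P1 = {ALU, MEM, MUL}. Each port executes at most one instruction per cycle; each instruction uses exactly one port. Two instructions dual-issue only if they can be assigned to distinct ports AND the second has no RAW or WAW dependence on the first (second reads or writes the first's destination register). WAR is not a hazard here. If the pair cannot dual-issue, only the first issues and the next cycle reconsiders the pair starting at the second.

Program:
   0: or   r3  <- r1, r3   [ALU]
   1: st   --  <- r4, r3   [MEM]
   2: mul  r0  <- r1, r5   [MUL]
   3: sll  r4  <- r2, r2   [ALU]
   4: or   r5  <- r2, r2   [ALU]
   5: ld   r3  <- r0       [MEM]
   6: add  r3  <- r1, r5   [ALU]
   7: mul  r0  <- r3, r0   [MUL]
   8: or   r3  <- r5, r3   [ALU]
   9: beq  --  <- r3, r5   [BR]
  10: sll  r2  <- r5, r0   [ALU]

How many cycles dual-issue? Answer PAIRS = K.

[0] i0  or  -- RAW r3
[1] i1  st  -- no-port MEM/MUL
[2] i2&i3  mul+sll  -- 2-wide
[3] i4&i5  or+ld  -- 2-wide
[4] i6  add  -- RAW r3
[5] i7&i8  mul+or  -- 2-wide
[6] i9&i10  beq+sll  -- 2-wide

PAIRS = 4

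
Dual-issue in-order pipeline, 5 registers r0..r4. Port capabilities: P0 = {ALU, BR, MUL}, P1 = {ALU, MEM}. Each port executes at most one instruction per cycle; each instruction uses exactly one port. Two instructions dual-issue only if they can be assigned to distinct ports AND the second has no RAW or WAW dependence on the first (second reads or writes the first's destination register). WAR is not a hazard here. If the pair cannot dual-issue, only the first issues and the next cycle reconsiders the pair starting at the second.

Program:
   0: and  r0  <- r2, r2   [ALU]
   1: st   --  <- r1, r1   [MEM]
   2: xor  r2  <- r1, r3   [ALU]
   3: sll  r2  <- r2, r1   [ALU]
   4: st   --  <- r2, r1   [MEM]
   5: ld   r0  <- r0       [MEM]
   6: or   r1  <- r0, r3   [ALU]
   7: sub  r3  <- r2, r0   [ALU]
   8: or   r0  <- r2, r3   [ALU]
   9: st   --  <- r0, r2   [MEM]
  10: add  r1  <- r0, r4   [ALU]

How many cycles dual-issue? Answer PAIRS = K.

PAIRS = 3

  cy0 -> i0/i1 (and st) dual
  cy1 -> i2 (xor) RAW+WAW r2
  cy2 -> i3 (sll) RAW r2
  cy3 -> i4 (st) no-port MEM/MEM
  cy4 -> i5 (ld) RAW r0
  cy5 -> i6/i7 (or sub) dual
  cy6 -> i8 (or) RAW r0
  cy7 -> i9/i10 (st add) dual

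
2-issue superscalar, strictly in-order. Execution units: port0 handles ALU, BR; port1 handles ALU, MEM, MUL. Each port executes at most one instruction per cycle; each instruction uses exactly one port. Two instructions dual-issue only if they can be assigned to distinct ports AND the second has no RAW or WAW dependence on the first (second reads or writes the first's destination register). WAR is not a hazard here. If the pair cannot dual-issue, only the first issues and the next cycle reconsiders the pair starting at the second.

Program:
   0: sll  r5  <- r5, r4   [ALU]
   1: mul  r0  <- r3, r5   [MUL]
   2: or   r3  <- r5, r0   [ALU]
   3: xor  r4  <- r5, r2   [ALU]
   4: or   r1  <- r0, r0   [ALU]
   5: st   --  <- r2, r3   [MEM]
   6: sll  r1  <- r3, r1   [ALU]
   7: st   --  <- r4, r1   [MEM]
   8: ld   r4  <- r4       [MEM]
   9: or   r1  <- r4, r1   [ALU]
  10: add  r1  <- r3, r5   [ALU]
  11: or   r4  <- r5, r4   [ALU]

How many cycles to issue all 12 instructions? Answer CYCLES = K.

c0: i0 sll.ALU  RAW r5
c1: i1 mul.MUL  RAW r0
c2: i2/i3 or.ALU xor.ALU  dual
c3: i4/i5 or.ALU st.MEM  dual
c4: i6 sll.ALU  RAW r1
c5: i7 st.MEM  no-port MEM/MEM
c6: i8 ld.MEM  RAW r4
c7: i9 or.ALU  WAW r1
c8: i10/i11 add.ALU or.ALU  dual

CYCLES = 9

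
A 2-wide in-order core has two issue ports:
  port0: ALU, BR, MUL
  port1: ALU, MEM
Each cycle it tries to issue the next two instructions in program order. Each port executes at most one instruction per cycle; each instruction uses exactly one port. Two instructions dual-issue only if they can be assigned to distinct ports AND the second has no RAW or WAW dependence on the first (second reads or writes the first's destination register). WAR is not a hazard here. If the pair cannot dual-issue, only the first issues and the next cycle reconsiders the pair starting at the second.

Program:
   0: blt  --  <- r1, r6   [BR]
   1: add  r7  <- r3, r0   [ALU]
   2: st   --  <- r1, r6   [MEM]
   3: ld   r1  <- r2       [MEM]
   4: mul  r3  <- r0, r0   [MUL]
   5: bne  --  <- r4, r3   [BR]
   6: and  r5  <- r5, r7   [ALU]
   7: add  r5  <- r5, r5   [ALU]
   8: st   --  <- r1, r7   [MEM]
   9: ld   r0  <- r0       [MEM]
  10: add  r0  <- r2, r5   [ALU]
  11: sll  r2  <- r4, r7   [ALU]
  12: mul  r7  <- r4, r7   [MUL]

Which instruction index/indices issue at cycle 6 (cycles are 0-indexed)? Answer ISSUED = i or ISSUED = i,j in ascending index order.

  cy0 -> i0,i1 (blt+add) pair
  cy1 -> i2 (st) no-port MEM/MEM
  cy2 -> i3,i4 (ld+mul) pair
  cy3 -> i5,i6 (bne+and) pair
  cy4 -> i7,i8 (add+st) pair
  cy5 -> i9 (ld) WAW r0
  cy6 -> i10,i11 (add+sll) pair
  cy7 -> i12 (mul) tail

ISSUED = 10,11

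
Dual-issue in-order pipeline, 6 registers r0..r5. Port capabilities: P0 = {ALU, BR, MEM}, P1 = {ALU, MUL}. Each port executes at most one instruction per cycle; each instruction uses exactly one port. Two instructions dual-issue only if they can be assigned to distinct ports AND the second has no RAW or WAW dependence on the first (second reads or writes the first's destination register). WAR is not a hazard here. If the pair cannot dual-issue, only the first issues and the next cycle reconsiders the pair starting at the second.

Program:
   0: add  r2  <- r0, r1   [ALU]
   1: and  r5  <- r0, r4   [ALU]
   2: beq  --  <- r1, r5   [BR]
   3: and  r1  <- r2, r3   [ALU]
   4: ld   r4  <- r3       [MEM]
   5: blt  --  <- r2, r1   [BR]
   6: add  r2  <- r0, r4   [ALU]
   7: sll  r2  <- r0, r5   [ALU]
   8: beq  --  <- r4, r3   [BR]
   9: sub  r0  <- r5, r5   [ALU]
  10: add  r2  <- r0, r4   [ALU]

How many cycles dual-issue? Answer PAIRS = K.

PAIRS = 4

0. add.ALU/and.ALU @i0/i1  | pair
1. beq.BR/and.ALU @i2/i3  | pair
2. ld.MEM @i4  | no-port MEM/BR
3. blt.BR/add.ALU @i5/i6  | pair
4. sll.ALU/beq.BR @i7/i8  | pair
5. sub.ALU @i9  | RAW r0
6. add.ALU @i10  | tail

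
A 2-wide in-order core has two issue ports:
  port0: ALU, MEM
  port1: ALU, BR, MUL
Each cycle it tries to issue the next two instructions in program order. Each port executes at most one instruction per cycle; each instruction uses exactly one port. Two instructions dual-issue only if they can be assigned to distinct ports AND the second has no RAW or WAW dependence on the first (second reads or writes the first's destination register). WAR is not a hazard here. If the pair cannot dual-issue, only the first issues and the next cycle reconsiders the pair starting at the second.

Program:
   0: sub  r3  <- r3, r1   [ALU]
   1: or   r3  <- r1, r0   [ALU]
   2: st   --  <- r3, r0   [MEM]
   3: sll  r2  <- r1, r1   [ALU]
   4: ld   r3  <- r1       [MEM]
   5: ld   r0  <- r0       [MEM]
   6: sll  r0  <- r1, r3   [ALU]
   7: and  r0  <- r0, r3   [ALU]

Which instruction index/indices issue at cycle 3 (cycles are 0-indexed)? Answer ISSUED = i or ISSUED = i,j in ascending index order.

ISSUED = 4

c0: i0 sub  WAW r3
c1: i1 or  RAW r3
c2: i2&i3 st/sll  dual
c3: i4 ld  no-port MEM/MEM
c4: i5 ld  WAW r0
c5: i6 sll  RAW+WAW r0
c6: i7 and  tail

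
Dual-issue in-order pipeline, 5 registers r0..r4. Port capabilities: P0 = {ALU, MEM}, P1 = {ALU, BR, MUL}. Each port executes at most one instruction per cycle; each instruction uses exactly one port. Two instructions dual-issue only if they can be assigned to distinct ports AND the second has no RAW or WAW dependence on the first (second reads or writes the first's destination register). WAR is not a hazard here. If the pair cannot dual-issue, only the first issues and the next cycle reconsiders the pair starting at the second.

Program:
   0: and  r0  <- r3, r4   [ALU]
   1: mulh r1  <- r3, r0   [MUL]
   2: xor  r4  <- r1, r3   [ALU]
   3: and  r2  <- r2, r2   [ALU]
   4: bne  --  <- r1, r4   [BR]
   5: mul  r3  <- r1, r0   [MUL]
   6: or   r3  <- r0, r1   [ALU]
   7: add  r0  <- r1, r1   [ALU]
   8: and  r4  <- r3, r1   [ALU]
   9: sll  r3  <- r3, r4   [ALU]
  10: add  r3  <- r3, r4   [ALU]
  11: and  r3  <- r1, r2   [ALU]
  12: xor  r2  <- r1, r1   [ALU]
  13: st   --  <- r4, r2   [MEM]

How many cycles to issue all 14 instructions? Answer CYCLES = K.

CYCLES = 11

  cy0 -> i0 (and) RAW r0
  cy1 -> i1 (mulh) RAW r1
  cy2 -> i2&i3 (xor+and) 2-wide
  cy3 -> i4 (bne) no-port BR/MUL
  cy4 -> i5 (mul) WAW r3
  cy5 -> i6&i7 (or+add) 2-wide
  cy6 -> i8 (and) RAW r4
  cy7 -> i9 (sll) RAW+WAW r3
  cy8 -> i10 (add) WAW r3
  cy9 -> i11&i12 (and+xor) 2-wide
  cy10 -> i13 (st) tail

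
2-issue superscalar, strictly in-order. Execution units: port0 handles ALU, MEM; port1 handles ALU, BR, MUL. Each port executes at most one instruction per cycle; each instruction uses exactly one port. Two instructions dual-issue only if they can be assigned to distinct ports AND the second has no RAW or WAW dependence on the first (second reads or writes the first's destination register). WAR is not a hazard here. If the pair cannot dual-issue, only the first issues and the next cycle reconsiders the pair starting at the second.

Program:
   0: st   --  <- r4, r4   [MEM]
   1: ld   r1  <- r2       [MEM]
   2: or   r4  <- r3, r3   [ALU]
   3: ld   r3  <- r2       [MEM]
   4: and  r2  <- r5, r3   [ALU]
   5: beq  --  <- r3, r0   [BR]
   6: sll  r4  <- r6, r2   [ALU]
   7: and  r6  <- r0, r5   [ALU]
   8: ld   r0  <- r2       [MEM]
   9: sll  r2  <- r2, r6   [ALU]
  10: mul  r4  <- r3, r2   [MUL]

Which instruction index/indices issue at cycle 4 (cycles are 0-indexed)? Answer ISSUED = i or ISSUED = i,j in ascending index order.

ISSUED = 6,7

0. st.MEM @i0  | no-port MEM/MEM
1. ld.MEM+or.ALU @i1,i2  | dual
2. ld.MEM @i3  | RAW r3
3. and.ALU+beq.BR @i4,i5  | dual
4. sll.ALU+and.ALU @i6,i7  | dual
5. ld.MEM+sll.ALU @i8,i9  | dual
6. mul.MUL @i10  | tail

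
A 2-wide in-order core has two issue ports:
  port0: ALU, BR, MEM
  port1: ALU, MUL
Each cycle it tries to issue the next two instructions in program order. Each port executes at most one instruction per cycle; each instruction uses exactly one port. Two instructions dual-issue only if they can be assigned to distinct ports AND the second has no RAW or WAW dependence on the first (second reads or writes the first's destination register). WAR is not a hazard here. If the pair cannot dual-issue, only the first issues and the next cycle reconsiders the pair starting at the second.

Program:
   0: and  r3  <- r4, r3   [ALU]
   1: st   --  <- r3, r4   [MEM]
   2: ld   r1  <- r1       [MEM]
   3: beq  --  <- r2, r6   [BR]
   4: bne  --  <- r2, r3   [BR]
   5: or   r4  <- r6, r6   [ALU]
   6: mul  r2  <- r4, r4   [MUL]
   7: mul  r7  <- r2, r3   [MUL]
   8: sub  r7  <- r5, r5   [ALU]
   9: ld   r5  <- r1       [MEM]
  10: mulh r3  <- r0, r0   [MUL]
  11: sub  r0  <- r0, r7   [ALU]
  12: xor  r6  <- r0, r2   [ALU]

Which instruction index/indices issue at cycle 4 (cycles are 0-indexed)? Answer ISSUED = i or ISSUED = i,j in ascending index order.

  cy0 -> i0 (and.ALU) RAW r3
  cy1 -> i1 (st.MEM) no-port MEM/MEM
  cy2 -> i2 (ld.MEM) no-port MEM/BR
  cy3 -> i3 (beq.BR) no-port BR/BR
  cy4 -> i4&i5 (bne.BR;or.ALU) pair
  cy5 -> i6 (mul.MUL) no-port MUL/MUL
  cy6 -> i7 (mul.MUL) WAW r7
  cy7 -> i8&i9 (sub.ALU;ld.MEM) pair
  cy8 -> i10&i11 (mulh.MUL;sub.ALU) pair
  cy9 -> i12 (xor.ALU) tail

ISSUED = 4,5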